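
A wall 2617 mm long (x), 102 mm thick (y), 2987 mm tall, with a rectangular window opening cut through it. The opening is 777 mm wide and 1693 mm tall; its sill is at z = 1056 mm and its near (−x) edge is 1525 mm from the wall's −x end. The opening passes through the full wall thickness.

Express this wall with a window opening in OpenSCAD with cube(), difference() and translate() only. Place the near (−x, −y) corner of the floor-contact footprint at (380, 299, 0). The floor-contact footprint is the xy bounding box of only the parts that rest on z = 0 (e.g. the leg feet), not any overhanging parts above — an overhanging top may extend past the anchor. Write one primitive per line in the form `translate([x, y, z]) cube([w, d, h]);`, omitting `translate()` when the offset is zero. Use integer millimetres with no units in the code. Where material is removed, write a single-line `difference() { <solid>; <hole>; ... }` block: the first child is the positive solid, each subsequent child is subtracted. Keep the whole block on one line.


difference() { translate([380, 299, 0]) cube([2617, 102, 2987]); translate([1905, 299, 1056]) cube([777, 102, 1693]); }


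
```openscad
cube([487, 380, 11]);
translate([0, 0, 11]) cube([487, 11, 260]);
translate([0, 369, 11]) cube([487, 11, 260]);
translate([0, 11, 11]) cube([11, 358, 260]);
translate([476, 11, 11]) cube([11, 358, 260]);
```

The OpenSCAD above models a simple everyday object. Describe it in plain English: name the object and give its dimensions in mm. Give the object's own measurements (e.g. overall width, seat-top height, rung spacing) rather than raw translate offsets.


An open-topped rectangular box: outside dimensions 487×380×271 mm, with a uniform wall and base thickness of 11 mm. The base is a full 487×380 slab on the floor; four walls sit on top of the base. The front and back walls (the −y and +y sides) span the full width; the two side walls fit between them.


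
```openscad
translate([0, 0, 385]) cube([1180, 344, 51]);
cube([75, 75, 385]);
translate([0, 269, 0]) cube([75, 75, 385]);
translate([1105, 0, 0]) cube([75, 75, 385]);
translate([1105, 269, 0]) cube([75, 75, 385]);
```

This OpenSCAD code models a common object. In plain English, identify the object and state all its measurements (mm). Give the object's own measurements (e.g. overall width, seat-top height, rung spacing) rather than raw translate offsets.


A long wooden bench with a 1180 mm (x) × 344 mm (y) seat, 51 mm thick, its top surface 436 mm above the floor. Four 75 mm square legs at the seat corners, flush with the edges, run from z = 0 to the seat underside.


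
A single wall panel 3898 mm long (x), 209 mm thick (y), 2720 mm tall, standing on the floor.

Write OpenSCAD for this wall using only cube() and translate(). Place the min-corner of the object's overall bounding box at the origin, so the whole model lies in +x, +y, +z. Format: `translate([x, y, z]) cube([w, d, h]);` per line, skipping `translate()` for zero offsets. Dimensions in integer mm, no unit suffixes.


cube([3898, 209, 2720]);


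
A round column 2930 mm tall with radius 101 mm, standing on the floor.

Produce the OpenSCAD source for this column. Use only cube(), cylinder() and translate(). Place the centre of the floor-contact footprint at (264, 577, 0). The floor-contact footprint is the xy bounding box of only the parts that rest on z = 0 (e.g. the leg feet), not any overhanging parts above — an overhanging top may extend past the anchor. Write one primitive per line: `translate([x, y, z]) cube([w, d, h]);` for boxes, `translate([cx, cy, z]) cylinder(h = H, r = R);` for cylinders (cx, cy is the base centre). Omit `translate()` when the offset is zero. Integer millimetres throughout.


translate([264, 577, 0]) cylinder(h = 2930, r = 101);


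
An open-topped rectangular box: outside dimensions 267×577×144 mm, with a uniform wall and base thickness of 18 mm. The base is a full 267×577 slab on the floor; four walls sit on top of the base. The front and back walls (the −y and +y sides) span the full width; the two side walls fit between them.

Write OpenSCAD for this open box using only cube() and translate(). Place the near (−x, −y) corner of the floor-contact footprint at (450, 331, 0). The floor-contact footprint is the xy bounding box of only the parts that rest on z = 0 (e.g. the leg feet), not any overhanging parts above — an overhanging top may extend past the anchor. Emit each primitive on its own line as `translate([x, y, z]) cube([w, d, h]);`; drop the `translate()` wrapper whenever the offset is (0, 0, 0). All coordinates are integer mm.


translate([450, 331, 0]) cube([267, 577, 18]);
translate([450, 331, 18]) cube([267, 18, 126]);
translate([450, 890, 18]) cube([267, 18, 126]);
translate([450, 349, 18]) cube([18, 541, 126]);
translate([699, 349, 18]) cube([18, 541, 126]);


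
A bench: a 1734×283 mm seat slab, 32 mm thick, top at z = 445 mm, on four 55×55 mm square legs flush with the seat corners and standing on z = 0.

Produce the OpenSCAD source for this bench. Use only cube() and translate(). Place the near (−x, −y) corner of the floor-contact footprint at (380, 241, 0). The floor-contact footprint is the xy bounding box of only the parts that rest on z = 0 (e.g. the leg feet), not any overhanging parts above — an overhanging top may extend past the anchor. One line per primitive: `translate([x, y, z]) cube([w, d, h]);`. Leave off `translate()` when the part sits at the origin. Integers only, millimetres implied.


translate([380, 241, 413]) cube([1734, 283, 32]);
translate([380, 241, 0]) cube([55, 55, 413]);
translate([380, 469, 0]) cube([55, 55, 413]);
translate([2059, 241, 0]) cube([55, 55, 413]);
translate([2059, 469, 0]) cube([55, 55, 413]);


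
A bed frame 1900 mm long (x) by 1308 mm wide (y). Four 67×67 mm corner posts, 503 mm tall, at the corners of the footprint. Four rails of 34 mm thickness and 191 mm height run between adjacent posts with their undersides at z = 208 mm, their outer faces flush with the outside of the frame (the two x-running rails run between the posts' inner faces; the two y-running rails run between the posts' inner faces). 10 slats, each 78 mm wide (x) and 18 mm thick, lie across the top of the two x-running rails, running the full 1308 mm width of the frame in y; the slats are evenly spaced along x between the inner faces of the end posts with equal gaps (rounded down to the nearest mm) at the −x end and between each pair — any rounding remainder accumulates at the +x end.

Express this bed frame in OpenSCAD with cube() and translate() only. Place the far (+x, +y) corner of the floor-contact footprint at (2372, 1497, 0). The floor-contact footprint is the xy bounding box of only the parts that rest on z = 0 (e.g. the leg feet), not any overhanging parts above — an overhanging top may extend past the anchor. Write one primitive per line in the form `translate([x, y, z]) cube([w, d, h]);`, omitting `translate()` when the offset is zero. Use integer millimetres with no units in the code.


// slat z = rail_z + rail_h = 208 + 191 = 399
// slat gap = ⌊(1766 − 10·78) / 11⌋ = 89
translate([472, 189, 0]) cube([67, 67, 503]);
translate([472, 1430, 0]) cube([67, 67, 503]);
translate([2305, 189, 0]) cube([67, 67, 503]);
translate([2305, 1430, 0]) cube([67, 67, 503]);
translate([539, 189, 208]) cube([1766, 34, 191]);
translate([539, 1463, 208]) cube([1766, 34, 191]);
translate([472, 256, 208]) cube([34, 1174, 191]);
translate([2338, 256, 208]) cube([34, 1174, 191]);
translate([628, 189, 399]) cube([78, 1308, 18]);
translate([795, 189, 399]) cube([78, 1308, 18]);
translate([962, 189, 399]) cube([78, 1308, 18]);
translate([1129, 189, 399]) cube([78, 1308, 18]);
translate([1296, 189, 399]) cube([78, 1308, 18]);
translate([1463, 189, 399]) cube([78, 1308, 18]);
translate([1630, 189, 399]) cube([78, 1308, 18]);
translate([1797, 189, 399]) cube([78, 1308, 18]);
translate([1964, 189, 399]) cube([78, 1308, 18]);
translate([2131, 189, 399]) cube([78, 1308, 18]);


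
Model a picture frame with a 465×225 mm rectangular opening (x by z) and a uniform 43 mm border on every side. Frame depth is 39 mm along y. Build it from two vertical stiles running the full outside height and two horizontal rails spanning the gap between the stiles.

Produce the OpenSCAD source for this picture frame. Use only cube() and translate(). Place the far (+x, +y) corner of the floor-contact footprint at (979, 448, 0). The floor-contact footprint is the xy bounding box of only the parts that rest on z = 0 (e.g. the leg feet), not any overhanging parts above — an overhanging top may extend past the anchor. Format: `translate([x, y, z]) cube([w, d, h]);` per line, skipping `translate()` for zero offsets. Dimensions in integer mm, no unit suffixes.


translate([428, 409, 0]) cube([43, 39, 311]);
translate([936, 409, 0]) cube([43, 39, 311]);
translate([471, 409, 0]) cube([465, 39, 43]);
translate([471, 409, 268]) cube([465, 39, 43]);


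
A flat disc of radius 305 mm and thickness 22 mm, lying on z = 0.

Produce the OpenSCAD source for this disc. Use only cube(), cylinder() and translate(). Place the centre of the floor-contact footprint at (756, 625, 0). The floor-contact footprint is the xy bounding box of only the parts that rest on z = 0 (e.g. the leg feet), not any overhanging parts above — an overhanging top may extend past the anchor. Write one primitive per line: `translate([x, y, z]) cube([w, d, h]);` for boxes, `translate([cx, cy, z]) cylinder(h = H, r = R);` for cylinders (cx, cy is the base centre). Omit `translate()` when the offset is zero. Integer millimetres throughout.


translate([756, 625, 0]) cylinder(h = 22, r = 305);


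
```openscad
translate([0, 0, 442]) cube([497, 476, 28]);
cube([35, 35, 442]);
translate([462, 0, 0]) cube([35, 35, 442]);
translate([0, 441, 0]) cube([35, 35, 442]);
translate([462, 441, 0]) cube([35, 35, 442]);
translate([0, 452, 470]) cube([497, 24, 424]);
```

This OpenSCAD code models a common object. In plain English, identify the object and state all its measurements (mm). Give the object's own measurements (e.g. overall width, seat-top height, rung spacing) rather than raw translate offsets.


A chair. The seat is a 497×476×28 mm slab with its top at z = 470 mm, on four 35×35 mm corner legs (flush with the seat edges, standing on z = 0). A flat backrest 24 mm thick, 424 mm tall, spans the full seat width and rises from the seat top along its +y edge, rear face flush with the rear of the seat.


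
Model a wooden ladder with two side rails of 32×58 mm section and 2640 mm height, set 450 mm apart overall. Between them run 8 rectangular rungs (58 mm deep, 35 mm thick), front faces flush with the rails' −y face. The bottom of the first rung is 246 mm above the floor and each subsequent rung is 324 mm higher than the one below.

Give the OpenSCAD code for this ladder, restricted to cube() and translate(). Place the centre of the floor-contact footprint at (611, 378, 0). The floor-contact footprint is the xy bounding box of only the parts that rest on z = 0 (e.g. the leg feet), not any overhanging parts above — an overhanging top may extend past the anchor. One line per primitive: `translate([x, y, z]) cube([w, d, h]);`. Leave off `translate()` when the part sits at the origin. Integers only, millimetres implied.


translate([386, 349, 0]) cube([32, 58, 2640]);
translate([804, 349, 0]) cube([32, 58, 2640]);
translate([418, 349, 246]) cube([386, 58, 35]);
translate([418, 349, 570]) cube([386, 58, 35]);
translate([418, 349, 894]) cube([386, 58, 35]);
translate([418, 349, 1218]) cube([386, 58, 35]);
translate([418, 349, 1542]) cube([386, 58, 35]);
translate([418, 349, 1866]) cube([386, 58, 35]);
translate([418, 349, 2190]) cube([386, 58, 35]);
translate([418, 349, 2514]) cube([386, 58, 35]);


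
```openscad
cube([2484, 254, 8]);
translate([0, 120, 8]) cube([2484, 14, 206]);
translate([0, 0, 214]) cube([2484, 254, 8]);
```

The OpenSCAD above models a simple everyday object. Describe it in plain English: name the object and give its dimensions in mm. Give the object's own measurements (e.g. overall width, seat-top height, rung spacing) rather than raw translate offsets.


An I-beam lying along x, 2484 mm long. Overall section height 222 mm. Two flanges 254 mm wide (y) and 8 mm thick, one on the floor and one at the top; a web 14 mm thick runs between them, centred on the flange width.


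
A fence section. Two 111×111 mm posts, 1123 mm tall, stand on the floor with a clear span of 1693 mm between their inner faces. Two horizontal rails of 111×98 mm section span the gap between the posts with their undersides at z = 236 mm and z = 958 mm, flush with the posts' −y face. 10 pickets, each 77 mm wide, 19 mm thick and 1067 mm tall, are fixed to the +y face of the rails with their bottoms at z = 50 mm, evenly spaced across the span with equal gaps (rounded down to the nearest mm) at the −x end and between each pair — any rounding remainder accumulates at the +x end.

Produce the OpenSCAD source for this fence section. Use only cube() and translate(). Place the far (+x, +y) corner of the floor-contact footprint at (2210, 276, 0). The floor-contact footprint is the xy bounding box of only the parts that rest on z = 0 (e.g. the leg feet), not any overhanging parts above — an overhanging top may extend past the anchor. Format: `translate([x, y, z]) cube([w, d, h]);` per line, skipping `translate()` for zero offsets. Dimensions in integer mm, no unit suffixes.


translate([295, 165, 0]) cube([111, 111, 1123]);
translate([2099, 165, 0]) cube([111, 111, 1123]);
translate([406, 165, 236]) cube([1693, 111, 98]);
translate([406, 165, 958]) cube([1693, 111, 98]);
translate([489, 276, 50]) cube([77, 19, 1067]);
translate([649, 276, 50]) cube([77, 19, 1067]);
translate([809, 276, 50]) cube([77, 19, 1067]);
translate([969, 276, 50]) cube([77, 19, 1067]);
translate([1129, 276, 50]) cube([77, 19, 1067]);
translate([1289, 276, 50]) cube([77, 19, 1067]);
translate([1449, 276, 50]) cube([77, 19, 1067]);
translate([1609, 276, 50]) cube([77, 19, 1067]);
translate([1769, 276, 50]) cube([77, 19, 1067]);
translate([1929, 276, 50]) cube([77, 19, 1067]);


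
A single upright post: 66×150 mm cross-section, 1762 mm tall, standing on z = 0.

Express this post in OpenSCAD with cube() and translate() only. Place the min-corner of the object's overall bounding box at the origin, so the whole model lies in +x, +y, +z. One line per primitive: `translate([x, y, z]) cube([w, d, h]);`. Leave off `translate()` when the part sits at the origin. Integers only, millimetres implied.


cube([66, 150, 1762]);


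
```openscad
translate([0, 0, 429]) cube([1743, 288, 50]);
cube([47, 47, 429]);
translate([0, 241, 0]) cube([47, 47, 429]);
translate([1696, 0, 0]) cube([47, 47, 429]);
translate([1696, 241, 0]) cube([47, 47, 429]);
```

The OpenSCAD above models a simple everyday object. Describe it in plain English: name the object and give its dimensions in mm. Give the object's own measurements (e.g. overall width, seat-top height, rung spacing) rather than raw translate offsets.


A bench: a 1743×288 mm seat slab, 50 mm thick, top at z = 479 mm, on four 47×47 mm square legs flush with the seat corners and standing on z = 0.


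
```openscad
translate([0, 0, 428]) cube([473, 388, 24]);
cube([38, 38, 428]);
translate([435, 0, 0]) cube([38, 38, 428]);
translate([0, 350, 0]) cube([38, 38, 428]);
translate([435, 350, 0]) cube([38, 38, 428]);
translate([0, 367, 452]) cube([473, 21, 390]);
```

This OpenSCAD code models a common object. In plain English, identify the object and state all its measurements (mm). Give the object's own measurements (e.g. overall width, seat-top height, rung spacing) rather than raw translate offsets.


A chair. The seat is a 473×388×24 mm slab with its top at z = 452 mm, on four 38×38 mm corner legs (flush with the seat edges, standing on z = 0). A flat backrest 21 mm thick, 390 mm tall, spans the full seat width and rises from the seat top along its +y edge, rear face flush with the rear of the seat.


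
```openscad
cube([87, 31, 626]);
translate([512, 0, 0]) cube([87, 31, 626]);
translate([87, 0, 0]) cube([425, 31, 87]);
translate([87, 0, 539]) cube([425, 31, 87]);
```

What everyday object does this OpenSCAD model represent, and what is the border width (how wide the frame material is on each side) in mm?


A picture frame. The border width is 87 mm.

Four thin pieces enclosing a rectangular opening — a picture frame. The two full-height stiles are 626 mm tall; the top rail sits at z = 539 and is 87 mm tall, so the border above the opening is 626 − 539 = 87 mm, matching the stile x-width.


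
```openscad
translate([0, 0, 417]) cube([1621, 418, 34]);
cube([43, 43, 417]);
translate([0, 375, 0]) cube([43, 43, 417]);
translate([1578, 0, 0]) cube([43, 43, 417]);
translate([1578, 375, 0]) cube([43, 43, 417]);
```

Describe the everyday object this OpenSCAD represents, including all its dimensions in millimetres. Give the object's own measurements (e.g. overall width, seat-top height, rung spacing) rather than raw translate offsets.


A bench: a 1621×418 mm seat slab, 34 mm thick, top at z = 451 mm, on four 43×43 mm square legs flush with the seat corners and standing on z = 0.


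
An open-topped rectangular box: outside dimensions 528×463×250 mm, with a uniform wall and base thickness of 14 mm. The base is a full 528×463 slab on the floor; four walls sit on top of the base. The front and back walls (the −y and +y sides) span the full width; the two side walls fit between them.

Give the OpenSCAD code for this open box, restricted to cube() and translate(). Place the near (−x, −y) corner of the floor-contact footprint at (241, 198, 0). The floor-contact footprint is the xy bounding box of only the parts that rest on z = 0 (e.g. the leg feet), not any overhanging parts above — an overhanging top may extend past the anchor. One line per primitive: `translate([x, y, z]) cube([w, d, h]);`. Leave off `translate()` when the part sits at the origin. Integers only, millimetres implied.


translate([241, 198, 0]) cube([528, 463, 14]);
translate([241, 198, 14]) cube([528, 14, 236]);
translate([241, 647, 14]) cube([528, 14, 236]);
translate([241, 212, 14]) cube([14, 435, 236]);
translate([755, 212, 14]) cube([14, 435, 236]);


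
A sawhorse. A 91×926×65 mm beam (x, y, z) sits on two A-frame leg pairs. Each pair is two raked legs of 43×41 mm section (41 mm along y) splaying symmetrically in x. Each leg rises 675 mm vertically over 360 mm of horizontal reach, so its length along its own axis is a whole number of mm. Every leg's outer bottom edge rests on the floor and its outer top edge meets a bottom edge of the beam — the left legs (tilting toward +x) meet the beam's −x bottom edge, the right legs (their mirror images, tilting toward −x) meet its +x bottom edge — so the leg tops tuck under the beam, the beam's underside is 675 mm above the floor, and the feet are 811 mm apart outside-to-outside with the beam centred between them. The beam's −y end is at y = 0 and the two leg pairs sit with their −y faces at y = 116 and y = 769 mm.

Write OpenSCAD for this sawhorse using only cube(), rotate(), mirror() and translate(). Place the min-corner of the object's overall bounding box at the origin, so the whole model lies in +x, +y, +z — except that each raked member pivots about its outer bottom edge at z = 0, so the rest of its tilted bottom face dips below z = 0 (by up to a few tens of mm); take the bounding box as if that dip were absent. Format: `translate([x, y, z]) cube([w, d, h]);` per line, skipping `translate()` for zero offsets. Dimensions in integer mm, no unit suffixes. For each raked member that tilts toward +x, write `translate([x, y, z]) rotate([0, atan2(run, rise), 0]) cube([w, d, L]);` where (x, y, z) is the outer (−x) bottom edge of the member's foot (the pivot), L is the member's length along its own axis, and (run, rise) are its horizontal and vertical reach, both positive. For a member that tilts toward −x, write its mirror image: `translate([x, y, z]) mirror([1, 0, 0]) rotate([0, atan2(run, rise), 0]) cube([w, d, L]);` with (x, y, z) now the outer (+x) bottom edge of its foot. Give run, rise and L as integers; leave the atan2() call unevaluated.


translate([360, 0, 675]) cube([91, 926, 65]);
translate([0, 116, 0]) rotate([0, atan2(360, 675), 0]) cube([43, 41, 765]);
translate([811, 116, 0]) mirror([1, 0, 0]) rotate([0, atan2(360, 675), 0]) cube([43, 41, 765]);
translate([0, 769, 0]) rotate([0, atan2(360, 675), 0]) cube([43, 41, 765]);
translate([811, 769, 0]) mirror([1, 0, 0]) rotate([0, atan2(360, 675), 0]) cube([43, 41, 765]);


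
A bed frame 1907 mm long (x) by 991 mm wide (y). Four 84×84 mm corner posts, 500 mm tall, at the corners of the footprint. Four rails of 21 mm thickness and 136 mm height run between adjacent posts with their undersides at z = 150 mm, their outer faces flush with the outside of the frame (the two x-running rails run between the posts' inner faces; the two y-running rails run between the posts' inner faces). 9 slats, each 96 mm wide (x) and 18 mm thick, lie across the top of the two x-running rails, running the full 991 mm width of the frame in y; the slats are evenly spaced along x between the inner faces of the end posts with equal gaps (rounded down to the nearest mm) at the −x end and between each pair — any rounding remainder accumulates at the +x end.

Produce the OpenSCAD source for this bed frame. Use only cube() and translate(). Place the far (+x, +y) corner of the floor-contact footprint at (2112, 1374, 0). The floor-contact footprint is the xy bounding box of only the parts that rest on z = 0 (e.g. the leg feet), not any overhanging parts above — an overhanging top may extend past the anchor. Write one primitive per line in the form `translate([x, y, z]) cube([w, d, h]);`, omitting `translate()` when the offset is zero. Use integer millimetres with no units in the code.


translate([205, 383, 0]) cube([84, 84, 500]);
translate([205, 1290, 0]) cube([84, 84, 500]);
translate([2028, 383, 0]) cube([84, 84, 500]);
translate([2028, 1290, 0]) cube([84, 84, 500]);
translate([289, 383, 150]) cube([1739, 21, 136]);
translate([289, 1353, 150]) cube([1739, 21, 136]);
translate([205, 467, 150]) cube([21, 823, 136]);
translate([2091, 467, 150]) cube([21, 823, 136]);
translate([376, 383, 286]) cube([96, 991, 18]);
translate([559, 383, 286]) cube([96, 991, 18]);
translate([742, 383, 286]) cube([96, 991, 18]);
translate([925, 383, 286]) cube([96, 991, 18]);
translate([1108, 383, 286]) cube([96, 991, 18]);
translate([1291, 383, 286]) cube([96, 991, 18]);
translate([1474, 383, 286]) cube([96, 991, 18]);
translate([1657, 383, 286]) cube([96, 991, 18]);
translate([1840, 383, 286]) cube([96, 991, 18]);


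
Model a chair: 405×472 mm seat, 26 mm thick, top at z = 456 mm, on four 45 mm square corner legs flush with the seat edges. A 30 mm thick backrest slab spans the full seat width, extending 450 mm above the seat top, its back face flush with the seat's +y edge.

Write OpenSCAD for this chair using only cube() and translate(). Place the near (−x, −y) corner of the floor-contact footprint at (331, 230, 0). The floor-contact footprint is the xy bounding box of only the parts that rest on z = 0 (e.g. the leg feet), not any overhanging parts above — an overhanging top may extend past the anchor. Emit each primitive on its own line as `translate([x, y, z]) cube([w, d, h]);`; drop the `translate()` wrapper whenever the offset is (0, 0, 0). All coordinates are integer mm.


translate([331, 230, 430]) cube([405, 472, 26]);
translate([331, 230, 0]) cube([45, 45, 430]);
translate([691, 230, 0]) cube([45, 45, 430]);
translate([331, 657, 0]) cube([45, 45, 430]);
translate([691, 657, 0]) cube([45, 45, 430]);
translate([331, 672, 456]) cube([405, 30, 450]);


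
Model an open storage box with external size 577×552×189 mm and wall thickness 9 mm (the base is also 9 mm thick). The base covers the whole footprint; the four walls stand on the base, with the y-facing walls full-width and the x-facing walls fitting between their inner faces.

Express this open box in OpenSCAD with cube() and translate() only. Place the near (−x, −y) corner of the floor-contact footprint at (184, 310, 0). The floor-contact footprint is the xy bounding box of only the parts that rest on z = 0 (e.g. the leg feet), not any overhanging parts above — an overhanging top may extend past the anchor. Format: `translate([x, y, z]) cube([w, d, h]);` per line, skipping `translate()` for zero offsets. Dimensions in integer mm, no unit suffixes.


translate([184, 310, 0]) cube([577, 552, 9]);
translate([184, 310, 9]) cube([577, 9, 180]);
translate([184, 853, 9]) cube([577, 9, 180]);
translate([184, 319, 9]) cube([9, 534, 180]);
translate([752, 319, 9]) cube([9, 534, 180]);


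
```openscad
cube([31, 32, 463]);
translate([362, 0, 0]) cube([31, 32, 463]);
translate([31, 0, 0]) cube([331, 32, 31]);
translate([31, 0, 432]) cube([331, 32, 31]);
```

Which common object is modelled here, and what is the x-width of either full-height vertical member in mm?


A picture frame. The border width is 31 mm.

Four thin pieces enclosing a rectangular opening — a picture frame. The two full-height stiles are 463 mm tall; the top rail sits at z = 432 and is 31 mm tall, so the border above the opening is 463 − 432 = 31 mm, matching the stile x-width.


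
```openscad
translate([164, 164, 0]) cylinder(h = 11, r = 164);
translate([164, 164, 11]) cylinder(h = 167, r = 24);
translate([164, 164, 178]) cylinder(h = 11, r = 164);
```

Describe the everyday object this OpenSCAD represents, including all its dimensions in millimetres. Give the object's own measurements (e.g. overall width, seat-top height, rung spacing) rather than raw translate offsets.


A spool: two coaxial disc flanges of radius 164 mm and thickness 11 mm, joined by a core cylinder of radius 24 mm and height 167 mm. The lower flange rests on z = 0 and the three cylinders share a vertical axis.


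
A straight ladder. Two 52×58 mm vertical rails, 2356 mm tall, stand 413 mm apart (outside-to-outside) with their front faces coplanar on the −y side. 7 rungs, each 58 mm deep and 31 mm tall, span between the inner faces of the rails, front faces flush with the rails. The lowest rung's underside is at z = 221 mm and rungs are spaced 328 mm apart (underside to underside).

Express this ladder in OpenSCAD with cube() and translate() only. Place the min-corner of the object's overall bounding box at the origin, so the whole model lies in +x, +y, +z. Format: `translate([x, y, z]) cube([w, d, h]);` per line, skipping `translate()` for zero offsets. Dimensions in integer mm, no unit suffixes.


cube([52, 58, 2356]);
translate([361, 0, 0]) cube([52, 58, 2356]);
translate([52, 0, 221]) cube([309, 58, 31]);
translate([52, 0, 549]) cube([309, 58, 31]);
translate([52, 0, 877]) cube([309, 58, 31]);
translate([52, 0, 1205]) cube([309, 58, 31]);
translate([52, 0, 1533]) cube([309, 58, 31]);
translate([52, 0, 1861]) cube([309, 58, 31]);
translate([52, 0, 2189]) cube([309, 58, 31]);


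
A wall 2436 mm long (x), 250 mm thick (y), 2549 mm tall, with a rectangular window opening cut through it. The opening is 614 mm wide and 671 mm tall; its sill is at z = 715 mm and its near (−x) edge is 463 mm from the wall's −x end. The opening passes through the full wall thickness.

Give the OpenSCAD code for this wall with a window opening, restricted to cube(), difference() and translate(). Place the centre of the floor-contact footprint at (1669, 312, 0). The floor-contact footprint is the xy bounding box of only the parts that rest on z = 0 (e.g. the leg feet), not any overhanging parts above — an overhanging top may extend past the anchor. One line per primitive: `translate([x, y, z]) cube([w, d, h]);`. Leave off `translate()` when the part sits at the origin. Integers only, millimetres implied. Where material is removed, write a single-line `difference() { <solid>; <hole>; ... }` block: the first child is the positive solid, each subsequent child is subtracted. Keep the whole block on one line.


difference() { translate([451, 187, 0]) cube([2436, 250, 2549]); translate([914, 187, 715]) cube([614, 250, 671]); }


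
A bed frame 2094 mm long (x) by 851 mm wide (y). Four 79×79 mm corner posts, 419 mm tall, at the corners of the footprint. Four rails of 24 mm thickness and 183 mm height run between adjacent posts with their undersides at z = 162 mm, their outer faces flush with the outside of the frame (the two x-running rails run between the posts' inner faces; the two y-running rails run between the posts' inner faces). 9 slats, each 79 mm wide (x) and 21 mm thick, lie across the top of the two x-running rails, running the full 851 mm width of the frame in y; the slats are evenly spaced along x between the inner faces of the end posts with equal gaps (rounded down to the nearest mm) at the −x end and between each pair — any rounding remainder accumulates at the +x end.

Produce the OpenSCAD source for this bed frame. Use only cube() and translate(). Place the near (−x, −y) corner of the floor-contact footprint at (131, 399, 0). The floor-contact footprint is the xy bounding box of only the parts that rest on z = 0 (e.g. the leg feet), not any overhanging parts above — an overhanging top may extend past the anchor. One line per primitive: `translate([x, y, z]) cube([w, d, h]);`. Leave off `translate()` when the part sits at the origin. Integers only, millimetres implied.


translate([131, 399, 0]) cube([79, 79, 419]);
translate([131, 1171, 0]) cube([79, 79, 419]);
translate([2146, 399, 0]) cube([79, 79, 419]);
translate([2146, 1171, 0]) cube([79, 79, 419]);
translate([210, 399, 162]) cube([1936, 24, 183]);
translate([210, 1226, 162]) cube([1936, 24, 183]);
translate([131, 478, 162]) cube([24, 693, 183]);
translate([2201, 478, 162]) cube([24, 693, 183]);
translate([332, 399, 345]) cube([79, 851, 21]);
translate([533, 399, 345]) cube([79, 851, 21]);
translate([734, 399, 345]) cube([79, 851, 21]);
translate([935, 399, 345]) cube([79, 851, 21]);
translate([1136, 399, 345]) cube([79, 851, 21]);
translate([1337, 399, 345]) cube([79, 851, 21]);
translate([1538, 399, 345]) cube([79, 851, 21]);
translate([1739, 399, 345]) cube([79, 851, 21]);
translate([1940, 399, 345]) cube([79, 851, 21]);


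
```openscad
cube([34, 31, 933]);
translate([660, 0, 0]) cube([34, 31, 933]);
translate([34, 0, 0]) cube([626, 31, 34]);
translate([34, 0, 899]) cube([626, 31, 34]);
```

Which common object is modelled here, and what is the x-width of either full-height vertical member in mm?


A picture frame. The border width is 34 mm.

Four thin pieces enclosing a rectangular opening — a picture frame. The two full-height stiles are 933 mm tall; the top rail sits at z = 899 and is 34 mm tall, so the border above the opening is 933 − 899 = 34 mm, matching the stile x-width.


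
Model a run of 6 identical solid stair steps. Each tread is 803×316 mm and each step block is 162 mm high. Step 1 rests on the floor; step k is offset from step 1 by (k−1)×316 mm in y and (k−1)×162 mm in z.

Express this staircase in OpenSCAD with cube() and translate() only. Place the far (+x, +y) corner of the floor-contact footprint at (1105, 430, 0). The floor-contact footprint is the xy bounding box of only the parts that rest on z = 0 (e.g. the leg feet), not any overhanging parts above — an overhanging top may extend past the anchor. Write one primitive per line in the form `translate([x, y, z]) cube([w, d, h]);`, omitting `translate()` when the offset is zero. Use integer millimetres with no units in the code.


translate([302, 114, 0]) cube([803, 316, 162]);
translate([302, 430, 162]) cube([803, 316, 162]);
translate([302, 746, 324]) cube([803, 316, 162]);
translate([302, 1062, 486]) cube([803, 316, 162]);
translate([302, 1378, 648]) cube([803, 316, 162]);
translate([302, 1694, 810]) cube([803, 316, 162]);


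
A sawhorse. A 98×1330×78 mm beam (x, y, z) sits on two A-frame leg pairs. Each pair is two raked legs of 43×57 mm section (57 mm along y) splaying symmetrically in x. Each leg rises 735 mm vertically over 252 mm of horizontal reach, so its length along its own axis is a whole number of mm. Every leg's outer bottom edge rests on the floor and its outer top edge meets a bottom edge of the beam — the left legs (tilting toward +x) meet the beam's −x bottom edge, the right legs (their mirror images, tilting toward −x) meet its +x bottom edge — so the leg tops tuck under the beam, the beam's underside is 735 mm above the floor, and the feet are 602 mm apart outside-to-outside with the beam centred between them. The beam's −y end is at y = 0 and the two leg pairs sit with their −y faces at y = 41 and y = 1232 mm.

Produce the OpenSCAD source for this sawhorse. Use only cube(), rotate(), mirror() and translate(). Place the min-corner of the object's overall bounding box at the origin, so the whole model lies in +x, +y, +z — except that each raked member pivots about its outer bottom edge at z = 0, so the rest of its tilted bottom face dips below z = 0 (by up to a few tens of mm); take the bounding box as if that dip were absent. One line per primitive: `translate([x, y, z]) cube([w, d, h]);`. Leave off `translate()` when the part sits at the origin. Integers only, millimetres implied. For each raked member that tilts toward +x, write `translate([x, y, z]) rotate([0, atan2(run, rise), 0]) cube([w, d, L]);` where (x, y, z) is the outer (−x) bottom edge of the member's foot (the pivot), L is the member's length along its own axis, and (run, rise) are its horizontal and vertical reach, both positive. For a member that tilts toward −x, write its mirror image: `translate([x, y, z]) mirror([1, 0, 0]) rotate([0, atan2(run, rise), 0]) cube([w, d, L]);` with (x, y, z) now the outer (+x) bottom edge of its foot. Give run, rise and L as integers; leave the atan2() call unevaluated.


// leg length = √(252² + 735²) = 777
// right-leg outer foot x = 2·252 + 98 = 602
// beam min-corner = (252, 0, 735)
translate([252, 0, 735]) cube([98, 1330, 78]);
translate([0, 41, 0]) rotate([0, atan2(252, 735), 0]) cube([43, 57, 777]);
translate([602, 41, 0]) mirror([1, 0, 0]) rotate([0, atan2(252, 735), 0]) cube([43, 57, 777]);
translate([0, 1232, 0]) rotate([0, atan2(252, 735), 0]) cube([43, 57, 777]);
translate([602, 1232, 0]) mirror([1, 0, 0]) rotate([0, atan2(252, 735), 0]) cube([43, 57, 777]);


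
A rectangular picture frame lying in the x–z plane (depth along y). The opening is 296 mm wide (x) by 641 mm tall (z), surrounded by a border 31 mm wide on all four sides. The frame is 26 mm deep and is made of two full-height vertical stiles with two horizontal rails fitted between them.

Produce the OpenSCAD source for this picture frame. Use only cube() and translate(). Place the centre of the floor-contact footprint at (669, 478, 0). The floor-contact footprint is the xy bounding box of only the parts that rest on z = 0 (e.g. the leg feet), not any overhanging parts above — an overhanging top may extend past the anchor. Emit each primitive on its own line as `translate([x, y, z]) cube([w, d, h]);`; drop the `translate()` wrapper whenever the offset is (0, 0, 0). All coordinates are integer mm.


translate([490, 465, 0]) cube([31, 26, 703]);
translate([817, 465, 0]) cube([31, 26, 703]);
translate([521, 465, 0]) cube([296, 26, 31]);
translate([521, 465, 672]) cube([296, 26, 31]);


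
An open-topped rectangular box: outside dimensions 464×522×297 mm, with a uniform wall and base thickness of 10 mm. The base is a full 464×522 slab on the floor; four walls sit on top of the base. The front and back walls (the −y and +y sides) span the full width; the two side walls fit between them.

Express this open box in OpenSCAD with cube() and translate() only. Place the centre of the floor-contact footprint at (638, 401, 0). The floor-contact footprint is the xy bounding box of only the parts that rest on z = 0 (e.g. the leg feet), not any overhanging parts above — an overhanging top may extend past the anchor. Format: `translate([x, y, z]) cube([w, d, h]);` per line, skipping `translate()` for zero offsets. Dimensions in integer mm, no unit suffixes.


translate([406, 140, 0]) cube([464, 522, 10]);
translate([406, 140, 10]) cube([464, 10, 287]);
translate([406, 652, 10]) cube([464, 10, 287]);
translate([406, 150, 10]) cube([10, 502, 287]);
translate([860, 150, 10]) cube([10, 502, 287]);


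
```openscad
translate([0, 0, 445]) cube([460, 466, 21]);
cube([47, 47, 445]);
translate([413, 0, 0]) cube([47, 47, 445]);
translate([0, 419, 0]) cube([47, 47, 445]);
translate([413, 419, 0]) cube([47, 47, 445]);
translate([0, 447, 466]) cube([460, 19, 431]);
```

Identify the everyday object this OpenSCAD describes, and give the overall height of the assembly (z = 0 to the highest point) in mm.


A chair. The overall height is 897 mm.

A slab on four corner posts with a tall panel at the back — a chair. The seat slab sits at z = 445 with thickness 21, and the 431 mm backrest starts at the seat top, so the overall height is 445 + 21 + 431 = 897 mm.


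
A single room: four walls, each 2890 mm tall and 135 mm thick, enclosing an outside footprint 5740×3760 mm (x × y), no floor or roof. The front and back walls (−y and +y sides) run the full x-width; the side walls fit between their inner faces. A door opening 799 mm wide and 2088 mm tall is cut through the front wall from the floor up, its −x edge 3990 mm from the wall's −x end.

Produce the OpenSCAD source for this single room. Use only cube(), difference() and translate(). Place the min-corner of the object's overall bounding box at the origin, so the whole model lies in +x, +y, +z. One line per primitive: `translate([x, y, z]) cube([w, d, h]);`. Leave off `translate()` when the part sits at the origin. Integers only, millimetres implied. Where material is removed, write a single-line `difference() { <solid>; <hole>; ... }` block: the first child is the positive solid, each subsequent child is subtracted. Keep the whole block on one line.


difference() { cube([5740, 135, 2890]); translate([3990, 0, 0]) cube([799, 135, 2088]); }
translate([0, 3625, 0]) cube([5740, 135, 2890]);
translate([0, 135, 0]) cube([135, 3490, 2890]);
translate([5605, 135, 0]) cube([135, 3490, 2890]);


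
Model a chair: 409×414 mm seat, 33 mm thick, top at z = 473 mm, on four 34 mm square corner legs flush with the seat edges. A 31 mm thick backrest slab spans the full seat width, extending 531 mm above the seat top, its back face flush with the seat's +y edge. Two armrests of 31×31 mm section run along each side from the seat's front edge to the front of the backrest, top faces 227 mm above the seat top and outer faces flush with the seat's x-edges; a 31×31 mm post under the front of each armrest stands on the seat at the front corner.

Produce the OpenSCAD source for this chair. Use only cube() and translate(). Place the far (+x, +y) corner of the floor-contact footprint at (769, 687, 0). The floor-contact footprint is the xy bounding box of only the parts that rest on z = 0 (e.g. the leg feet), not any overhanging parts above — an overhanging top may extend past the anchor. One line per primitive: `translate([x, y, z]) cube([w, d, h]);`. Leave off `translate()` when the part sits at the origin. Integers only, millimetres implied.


translate([360, 273, 440]) cube([409, 414, 33]);
translate([360, 273, 0]) cube([34, 34, 440]);
translate([735, 273, 0]) cube([34, 34, 440]);
translate([360, 653, 0]) cube([34, 34, 440]);
translate([735, 653, 0]) cube([34, 34, 440]);
translate([360, 656, 473]) cube([409, 31, 531]);
translate([360, 273, 669]) cube([31, 383, 31]);
translate([738, 273, 669]) cube([31, 383, 31]);
translate([360, 273, 473]) cube([31, 31, 196]);
translate([738, 273, 473]) cube([31, 31, 196]);


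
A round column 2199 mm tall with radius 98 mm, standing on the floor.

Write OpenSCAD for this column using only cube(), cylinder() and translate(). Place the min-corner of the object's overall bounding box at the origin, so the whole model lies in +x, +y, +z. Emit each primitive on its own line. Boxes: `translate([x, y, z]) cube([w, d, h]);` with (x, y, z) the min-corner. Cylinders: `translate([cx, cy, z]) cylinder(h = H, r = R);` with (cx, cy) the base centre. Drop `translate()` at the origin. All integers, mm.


translate([98, 98, 0]) cylinder(h = 2199, r = 98);
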